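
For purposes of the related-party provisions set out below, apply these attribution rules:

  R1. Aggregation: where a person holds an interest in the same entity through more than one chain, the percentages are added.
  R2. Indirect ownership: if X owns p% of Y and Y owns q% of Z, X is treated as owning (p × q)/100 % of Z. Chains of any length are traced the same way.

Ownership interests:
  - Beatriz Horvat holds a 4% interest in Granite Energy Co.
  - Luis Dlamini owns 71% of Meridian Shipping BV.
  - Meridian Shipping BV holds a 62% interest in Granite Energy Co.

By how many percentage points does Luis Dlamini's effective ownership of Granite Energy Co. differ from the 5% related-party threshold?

Chain via Meridian Shipping BV (R2): 71% × 62% = 44.02% of Granite Energy Co.
44.02% exceeds the 5% threshold by 39.02 percentage points.

39.02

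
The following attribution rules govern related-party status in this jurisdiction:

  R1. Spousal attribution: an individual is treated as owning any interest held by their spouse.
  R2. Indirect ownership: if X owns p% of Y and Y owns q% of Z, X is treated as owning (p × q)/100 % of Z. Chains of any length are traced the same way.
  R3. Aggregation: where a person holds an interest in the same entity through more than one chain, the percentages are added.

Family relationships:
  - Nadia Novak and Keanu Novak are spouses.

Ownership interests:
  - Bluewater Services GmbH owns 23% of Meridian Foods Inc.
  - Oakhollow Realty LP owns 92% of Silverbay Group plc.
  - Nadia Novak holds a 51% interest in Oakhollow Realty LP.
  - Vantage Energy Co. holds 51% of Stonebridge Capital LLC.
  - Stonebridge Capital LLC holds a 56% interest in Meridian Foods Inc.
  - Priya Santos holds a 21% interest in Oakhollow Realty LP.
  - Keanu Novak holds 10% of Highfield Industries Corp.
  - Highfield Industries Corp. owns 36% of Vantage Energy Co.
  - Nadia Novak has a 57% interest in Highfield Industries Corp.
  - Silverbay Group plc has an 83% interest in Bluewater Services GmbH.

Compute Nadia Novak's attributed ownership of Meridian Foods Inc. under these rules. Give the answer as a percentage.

By spousal attribution (R1), Nadia Novak is treated as also owning Keanu Novak's interest in Highfield Industries Corp, giving 57% + 10% = 67%.
Chain via Oakhollow Realty LP → Silverbay Group plc → Bluewater Services GmbH (R2): 51% × 92% × 83% × 23% = 8.957028% of Meridian Foods Inc.
Chain via Highfield Industries Corp. → Vantage Energy Co. → Stonebridge Capital LLC (R2): 67% × 36% × 51% × 56% = 6.888672% of Meridian Foods Inc.
Aggregating (R3): 8.957028% + 6.888672% = 15.8457%.

15.8457%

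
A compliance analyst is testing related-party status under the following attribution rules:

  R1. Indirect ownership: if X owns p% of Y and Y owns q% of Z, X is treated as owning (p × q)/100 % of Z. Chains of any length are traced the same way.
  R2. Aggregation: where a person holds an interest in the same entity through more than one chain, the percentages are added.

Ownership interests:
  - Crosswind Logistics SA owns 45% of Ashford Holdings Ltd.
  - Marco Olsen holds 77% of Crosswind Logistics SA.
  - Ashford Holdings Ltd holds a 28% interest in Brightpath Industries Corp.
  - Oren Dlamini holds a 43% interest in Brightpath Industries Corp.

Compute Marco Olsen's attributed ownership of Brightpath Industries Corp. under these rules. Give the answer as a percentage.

Chain via Crosswind Logistics SA → Ashford Holdings Ltd (R1): 77% × 45% × 28% = 9.702% of Brightpath Industries Corp.

9.702%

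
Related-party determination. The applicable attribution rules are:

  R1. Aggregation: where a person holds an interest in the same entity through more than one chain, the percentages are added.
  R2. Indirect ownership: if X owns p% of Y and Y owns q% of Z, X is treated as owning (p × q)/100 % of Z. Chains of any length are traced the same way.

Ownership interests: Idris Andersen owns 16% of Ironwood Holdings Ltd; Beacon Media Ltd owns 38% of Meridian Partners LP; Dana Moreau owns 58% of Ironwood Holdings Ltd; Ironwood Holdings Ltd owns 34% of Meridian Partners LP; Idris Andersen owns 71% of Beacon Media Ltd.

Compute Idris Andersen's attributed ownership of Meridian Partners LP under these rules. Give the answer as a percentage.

Chain via Ironwood Holdings Ltd (R2): 16% × 34% = 5.44% of Meridian Partners LP.
Chain via Beacon Media Ltd (R2): 71% × 38% = 26.98% of Meridian Partners LP.
Aggregating (R1): 5.44% + 26.98% = 32.42%.

32.42%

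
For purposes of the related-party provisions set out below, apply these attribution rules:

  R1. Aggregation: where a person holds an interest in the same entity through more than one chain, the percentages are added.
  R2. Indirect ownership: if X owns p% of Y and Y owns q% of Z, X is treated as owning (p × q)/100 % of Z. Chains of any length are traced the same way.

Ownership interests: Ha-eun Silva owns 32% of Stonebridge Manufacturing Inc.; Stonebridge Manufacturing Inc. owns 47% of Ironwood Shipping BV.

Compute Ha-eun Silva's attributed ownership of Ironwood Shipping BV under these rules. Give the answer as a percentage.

Chain via Stonebridge Manufacturing Inc. (R2): 32% × 47% = 15.04% of Ironwood Shipping BV.

15.04%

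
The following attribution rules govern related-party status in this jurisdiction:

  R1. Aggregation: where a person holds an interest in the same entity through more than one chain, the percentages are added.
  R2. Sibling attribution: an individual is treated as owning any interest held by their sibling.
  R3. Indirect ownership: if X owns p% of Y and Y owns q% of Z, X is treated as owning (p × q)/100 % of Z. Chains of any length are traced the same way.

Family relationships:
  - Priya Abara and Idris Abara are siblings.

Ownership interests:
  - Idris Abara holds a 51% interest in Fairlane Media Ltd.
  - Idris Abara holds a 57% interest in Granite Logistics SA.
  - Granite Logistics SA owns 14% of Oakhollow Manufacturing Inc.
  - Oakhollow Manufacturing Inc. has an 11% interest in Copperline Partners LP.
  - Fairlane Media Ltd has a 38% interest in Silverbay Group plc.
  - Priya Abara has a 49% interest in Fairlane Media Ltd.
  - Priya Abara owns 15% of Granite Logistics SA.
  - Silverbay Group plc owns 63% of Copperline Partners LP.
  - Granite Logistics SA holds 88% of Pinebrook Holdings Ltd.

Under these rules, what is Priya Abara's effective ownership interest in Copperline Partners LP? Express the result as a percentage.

By sibling attribution (R2), Priya Abara is treated as also owning Idris Abara's interest in Fairlane Media Ltd, giving 49% + 51% = 100%.
By sibling attribution (R2), Priya Abara is treated as also owning Idris Abara's interest in Granite Logistics SA, giving 15% + 57% = 72%.
Chain via Fairlane Media Ltd → Silverbay Group plc (R3): 100% × 38% × 63% = 23.94% of Copperline Partners LP.
Chain via Granite Logistics SA → Oakhollow Manufacturing Inc. (R3): 72% × 14% × 11% = 1.1088% of Copperline Partners LP.
Aggregating (R1): 23.94% + 1.1088% = 25.0488%.

25.0488%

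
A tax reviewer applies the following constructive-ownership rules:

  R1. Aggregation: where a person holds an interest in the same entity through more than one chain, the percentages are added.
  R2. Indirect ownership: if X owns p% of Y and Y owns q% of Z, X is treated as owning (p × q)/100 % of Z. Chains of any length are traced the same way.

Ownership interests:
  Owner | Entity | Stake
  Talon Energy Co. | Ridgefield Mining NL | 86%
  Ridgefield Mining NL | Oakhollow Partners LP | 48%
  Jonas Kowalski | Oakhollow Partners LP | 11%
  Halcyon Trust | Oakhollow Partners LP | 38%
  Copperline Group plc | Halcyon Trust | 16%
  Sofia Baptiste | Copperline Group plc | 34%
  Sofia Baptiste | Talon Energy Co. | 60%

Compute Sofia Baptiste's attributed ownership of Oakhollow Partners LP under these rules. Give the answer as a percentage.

26.8352%

Chain via Talon Energy Co. → Ridgefield Mining NL (R2): 60% × 86% × 48% = 24.768% of Oakhollow Partners LP.
Chain via Copperline Group plc → Halcyon Trust (R2): 34% × 16% × 38% = 2.0672% of Oakhollow Partners LP.
Aggregating (R1): 24.768% + 2.0672% = 26.8352%.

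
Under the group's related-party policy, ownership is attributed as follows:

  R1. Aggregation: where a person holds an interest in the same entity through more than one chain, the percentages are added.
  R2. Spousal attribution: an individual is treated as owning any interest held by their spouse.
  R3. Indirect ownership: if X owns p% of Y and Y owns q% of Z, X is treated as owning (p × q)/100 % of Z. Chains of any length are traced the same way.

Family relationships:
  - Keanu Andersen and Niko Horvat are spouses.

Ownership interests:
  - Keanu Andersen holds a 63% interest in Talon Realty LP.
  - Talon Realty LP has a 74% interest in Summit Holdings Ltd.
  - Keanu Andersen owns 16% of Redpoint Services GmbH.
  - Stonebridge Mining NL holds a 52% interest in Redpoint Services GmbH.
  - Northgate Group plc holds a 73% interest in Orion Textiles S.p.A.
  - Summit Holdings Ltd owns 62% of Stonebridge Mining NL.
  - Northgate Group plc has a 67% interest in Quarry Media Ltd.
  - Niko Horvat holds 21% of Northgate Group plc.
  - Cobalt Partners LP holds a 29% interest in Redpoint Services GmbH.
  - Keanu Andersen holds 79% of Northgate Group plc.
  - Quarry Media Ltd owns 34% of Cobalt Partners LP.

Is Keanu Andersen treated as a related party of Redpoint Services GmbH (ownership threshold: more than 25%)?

Yes

By spousal attribution (R2), Keanu Andersen is treated as also owning Niko Horvat's interest in Northgate Group plc, giving 79% + 21% = 100%.
Chain via Northgate Group plc → Quarry Media Ltd → Cobalt Partners LP (R3): 100% × 67% × 34% × 29% = 6.6062% of Redpoint Services GmbH.
Chain via Talon Realty LP → Summit Holdings Ltd → Stonebridge Mining NL (R3): 63% × 74% × 62% × 52% = 15.030288% of Redpoint Services GmbH.
Direct interest in Redpoint Services GmbH: 16%.
Aggregating (R1): 6.6062% + 15.030288% + 16% = 37.636488%.
37.636488% exceeds the 25% threshold, so Keanu is a related party to Redpoint Services GmbH.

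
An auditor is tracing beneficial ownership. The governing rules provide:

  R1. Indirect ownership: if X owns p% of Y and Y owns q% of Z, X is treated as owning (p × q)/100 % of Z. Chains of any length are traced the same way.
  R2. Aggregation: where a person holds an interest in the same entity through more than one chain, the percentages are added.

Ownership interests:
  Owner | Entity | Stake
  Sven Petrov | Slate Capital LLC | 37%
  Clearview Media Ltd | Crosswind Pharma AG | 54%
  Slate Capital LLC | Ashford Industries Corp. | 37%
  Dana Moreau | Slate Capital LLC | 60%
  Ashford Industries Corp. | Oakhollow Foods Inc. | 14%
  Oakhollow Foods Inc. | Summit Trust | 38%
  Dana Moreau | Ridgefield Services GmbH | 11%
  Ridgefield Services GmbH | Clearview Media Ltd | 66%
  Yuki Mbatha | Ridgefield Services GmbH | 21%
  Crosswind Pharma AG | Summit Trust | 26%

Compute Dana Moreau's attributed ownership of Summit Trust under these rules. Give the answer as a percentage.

2.200344%

Chain via Slate Capital LLC → Ashford Industries Corp. → Oakhollow Foods Inc. (R1): 60% × 37% × 14% × 38% = 1.18104% of Summit Trust.
Chain via Ridgefield Services GmbH → Clearview Media Ltd → Crosswind Pharma AG (R1): 11% × 66% × 54% × 26% = 1.019304% of Summit Trust.
Aggregating (R2): 1.18104% + 1.019304% = 2.200344%.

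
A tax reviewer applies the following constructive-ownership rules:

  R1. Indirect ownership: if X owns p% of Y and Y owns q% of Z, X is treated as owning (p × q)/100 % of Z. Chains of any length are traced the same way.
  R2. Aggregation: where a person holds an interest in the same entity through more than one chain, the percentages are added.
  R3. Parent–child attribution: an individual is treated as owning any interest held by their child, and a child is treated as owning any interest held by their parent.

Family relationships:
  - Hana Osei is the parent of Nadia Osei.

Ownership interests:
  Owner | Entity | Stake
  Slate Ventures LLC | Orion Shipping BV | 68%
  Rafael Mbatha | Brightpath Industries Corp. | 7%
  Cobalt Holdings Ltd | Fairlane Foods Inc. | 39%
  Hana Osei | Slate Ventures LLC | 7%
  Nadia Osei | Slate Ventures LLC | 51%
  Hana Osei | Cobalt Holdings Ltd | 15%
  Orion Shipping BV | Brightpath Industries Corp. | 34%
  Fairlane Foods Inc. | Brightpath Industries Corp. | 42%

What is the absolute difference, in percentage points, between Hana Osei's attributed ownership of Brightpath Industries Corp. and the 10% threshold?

5.8666

By parent–child attribution (R3), Hana Osei is treated as also owning Nadia Osei's interest in Slate Ventures LLC, giving 7% + 51% = 58%.
Chain via Cobalt Holdings Ltd → Fairlane Foods Inc. (R1): 15% × 39% × 42% = 2.457% of Brightpath Industries Corp.
Chain via Slate Ventures LLC → Orion Shipping BV (R1): 58% × 68% × 34% = 13.4096% of Brightpath Industries Corp.
Aggregating (R2): 2.457% + 13.4096% = 15.8666%.
15.8666% exceeds the 10% threshold by 5.8666 percentage points.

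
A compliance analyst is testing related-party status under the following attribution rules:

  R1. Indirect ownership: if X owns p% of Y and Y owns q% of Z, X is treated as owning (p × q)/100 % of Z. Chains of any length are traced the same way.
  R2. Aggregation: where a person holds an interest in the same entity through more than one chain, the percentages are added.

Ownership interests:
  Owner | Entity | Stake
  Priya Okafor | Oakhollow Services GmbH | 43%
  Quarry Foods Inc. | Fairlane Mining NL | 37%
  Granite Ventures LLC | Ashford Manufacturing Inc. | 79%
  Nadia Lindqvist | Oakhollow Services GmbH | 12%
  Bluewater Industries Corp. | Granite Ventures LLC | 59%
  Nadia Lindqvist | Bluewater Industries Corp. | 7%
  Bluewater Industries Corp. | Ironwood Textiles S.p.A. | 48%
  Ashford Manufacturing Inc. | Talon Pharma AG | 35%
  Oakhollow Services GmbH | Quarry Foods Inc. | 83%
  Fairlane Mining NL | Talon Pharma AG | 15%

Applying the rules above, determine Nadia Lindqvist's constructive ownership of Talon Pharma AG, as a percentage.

1.694725%

Chain via Bluewater Industries Corp. → Granite Ventures LLC → Ashford Manufacturing Inc. (R1): 7% × 59% × 79% × 35% = 1.141945% of Talon Pharma AG.
Chain via Oakhollow Services GmbH → Quarry Foods Inc. → Fairlane Mining NL (R1): 12% × 83% × 37% × 15% = 0.55278% of Talon Pharma AG.
Aggregating (R2): 1.141945% + 0.55278% = 1.694725%.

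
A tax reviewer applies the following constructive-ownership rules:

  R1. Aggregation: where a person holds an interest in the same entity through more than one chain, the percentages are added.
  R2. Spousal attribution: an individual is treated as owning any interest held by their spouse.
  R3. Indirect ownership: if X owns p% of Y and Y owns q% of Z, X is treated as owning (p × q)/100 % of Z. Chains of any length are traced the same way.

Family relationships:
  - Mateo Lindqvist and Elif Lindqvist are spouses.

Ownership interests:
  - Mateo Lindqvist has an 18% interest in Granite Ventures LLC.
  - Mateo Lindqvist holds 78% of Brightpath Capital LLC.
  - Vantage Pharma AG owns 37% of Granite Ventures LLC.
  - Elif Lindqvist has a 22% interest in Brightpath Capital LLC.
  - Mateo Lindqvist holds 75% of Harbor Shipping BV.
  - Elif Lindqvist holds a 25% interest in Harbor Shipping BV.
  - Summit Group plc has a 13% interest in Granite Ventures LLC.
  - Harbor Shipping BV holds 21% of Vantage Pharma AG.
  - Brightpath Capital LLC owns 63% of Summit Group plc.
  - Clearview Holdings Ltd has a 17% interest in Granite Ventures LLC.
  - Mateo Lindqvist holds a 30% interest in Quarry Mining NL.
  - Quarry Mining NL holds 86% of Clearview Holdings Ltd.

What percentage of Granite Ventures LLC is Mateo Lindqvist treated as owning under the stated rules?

By spousal attribution (R2), Mateo Lindqvist is treated as also owning Elif Lindqvist's interest in Harbor Shipping BV, giving 75% + 25% = 100%.
By spousal attribution (R2), Mateo Lindqvist is treated as also owning Elif Lindqvist's interest in Brightpath Capital LLC, giving 78% + 22% = 100%.
Chain via Harbor Shipping BV → Vantage Pharma AG (R3): 100% × 21% × 37% = 7.77% of Granite Ventures LLC.
Chain via Quarry Mining NL → Clearview Holdings Ltd (R3): 30% × 86% × 17% = 4.386% of Granite Ventures LLC.
Chain via Brightpath Capital LLC → Summit Group plc (R3): 100% × 63% × 13% = 8.19% of Granite Ventures LLC.
Direct interest in Granite Ventures LLC: 18%.
Aggregating (R1): 7.77% + 4.386% + 8.19% + 18% = 38.346%.

38.346%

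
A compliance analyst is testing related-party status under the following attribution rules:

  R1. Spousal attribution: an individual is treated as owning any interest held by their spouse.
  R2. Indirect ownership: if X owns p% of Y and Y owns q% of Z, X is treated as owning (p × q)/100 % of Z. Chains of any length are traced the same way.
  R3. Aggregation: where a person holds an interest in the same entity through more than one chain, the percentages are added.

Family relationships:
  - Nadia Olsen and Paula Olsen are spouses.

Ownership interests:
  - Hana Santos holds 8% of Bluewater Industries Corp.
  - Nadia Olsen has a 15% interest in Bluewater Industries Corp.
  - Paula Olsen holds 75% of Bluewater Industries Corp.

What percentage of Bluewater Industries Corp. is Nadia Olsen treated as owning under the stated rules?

By spousal attribution (R1), Nadia Olsen is treated as also owning Paula Olsen's interest in Bluewater Industries Corp, giving 15% + 75% = 90%.
Direct interest in Bluewater Industries Corp: 90%.

90%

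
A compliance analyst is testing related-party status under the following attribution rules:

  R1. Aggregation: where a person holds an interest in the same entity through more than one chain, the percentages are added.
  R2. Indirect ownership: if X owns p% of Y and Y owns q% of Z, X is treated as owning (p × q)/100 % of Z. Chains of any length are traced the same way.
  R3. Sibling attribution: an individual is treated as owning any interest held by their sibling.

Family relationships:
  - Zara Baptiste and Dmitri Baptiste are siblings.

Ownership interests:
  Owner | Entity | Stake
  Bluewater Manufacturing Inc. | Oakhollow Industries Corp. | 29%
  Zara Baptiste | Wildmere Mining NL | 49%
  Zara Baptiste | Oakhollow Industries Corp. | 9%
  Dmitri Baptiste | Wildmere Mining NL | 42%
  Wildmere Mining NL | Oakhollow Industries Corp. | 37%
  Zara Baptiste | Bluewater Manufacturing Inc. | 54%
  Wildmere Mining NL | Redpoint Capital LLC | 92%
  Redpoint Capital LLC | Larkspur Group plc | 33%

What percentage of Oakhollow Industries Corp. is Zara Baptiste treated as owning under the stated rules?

58.33%

By sibling attribution (R3), Zara Baptiste is treated as also owning Dmitri Baptiste's interest in Wildmere Mining NL, giving 49% + 42% = 91%.
Chain via Bluewater Manufacturing Inc. (R2): 54% × 29% = 15.66% of Oakhollow Industries Corp.
Chain via Wildmere Mining NL (R2): 91% × 37% = 33.67% of Oakhollow Industries Corp.
Direct interest in Oakhollow Industries Corp: 9%.
Aggregating (R1): 15.66% + 33.67% + 9% = 58.33%.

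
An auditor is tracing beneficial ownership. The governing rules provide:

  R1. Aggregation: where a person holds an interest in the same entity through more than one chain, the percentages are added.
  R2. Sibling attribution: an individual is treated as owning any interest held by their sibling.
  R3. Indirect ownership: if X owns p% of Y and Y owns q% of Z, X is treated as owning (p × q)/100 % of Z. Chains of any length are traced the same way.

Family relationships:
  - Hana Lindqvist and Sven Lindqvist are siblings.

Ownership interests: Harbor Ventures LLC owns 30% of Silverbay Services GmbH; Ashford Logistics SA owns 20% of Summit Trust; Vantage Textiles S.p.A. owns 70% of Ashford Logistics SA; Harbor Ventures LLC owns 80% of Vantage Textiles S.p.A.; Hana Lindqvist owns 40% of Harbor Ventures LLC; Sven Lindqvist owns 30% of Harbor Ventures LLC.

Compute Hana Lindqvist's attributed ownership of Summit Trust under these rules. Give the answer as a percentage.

By sibling attribution (R2), Hana Lindqvist is treated as also owning Sven Lindqvist's interest in Harbor Ventures LLC, giving 40% + 30% = 70%.
Chain via Harbor Ventures LLC → Vantage Textiles S.p.A. → Ashford Logistics SA (R3): 70% × 80% × 70% × 20% = 7.84% of Summit Trust.

7.84%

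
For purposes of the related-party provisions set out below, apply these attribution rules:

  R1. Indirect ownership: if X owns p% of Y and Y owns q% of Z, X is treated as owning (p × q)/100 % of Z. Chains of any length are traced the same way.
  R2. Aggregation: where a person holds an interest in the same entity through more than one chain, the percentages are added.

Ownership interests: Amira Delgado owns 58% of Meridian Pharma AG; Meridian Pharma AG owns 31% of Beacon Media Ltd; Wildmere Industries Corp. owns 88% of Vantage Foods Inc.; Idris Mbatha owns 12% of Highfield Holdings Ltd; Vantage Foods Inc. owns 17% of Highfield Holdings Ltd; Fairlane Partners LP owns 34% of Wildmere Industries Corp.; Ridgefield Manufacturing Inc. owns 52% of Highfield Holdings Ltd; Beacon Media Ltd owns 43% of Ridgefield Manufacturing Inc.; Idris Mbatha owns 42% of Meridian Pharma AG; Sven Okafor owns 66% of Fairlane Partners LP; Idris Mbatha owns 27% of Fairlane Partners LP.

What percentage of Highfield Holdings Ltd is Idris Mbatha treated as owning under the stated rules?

16.2846%

Chain via Fairlane Partners LP → Wildmere Industries Corp. → Vantage Foods Inc. (R1): 27% × 34% × 88% × 17% = 1.373328% of Highfield Holdings Ltd.
Chain via Meridian Pharma AG → Beacon Media Ltd → Ridgefield Manufacturing Inc. (R1): 42% × 31% × 43% × 52% = 2.911272% of Highfield Holdings Ltd.
Direct interest in Highfield Holdings Ltd: 12%.
Aggregating (R2): 1.373328% + 2.911272% + 12% = 16.2846%.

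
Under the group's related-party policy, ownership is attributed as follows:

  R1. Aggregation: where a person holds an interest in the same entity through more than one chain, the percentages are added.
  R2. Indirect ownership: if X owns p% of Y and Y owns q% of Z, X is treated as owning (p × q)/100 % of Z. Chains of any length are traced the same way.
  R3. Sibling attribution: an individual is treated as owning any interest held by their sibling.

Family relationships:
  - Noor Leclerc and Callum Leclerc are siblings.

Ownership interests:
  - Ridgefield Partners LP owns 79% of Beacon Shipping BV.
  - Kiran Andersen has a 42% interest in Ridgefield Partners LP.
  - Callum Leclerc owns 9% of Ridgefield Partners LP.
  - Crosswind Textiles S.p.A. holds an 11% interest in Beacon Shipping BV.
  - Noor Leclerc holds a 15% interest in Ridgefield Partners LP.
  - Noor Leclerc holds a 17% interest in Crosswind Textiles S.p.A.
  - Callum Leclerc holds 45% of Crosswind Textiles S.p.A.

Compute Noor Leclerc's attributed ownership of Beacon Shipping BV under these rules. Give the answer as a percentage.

25.78%

By sibling attribution (R3), Noor Leclerc is treated as also owning Callum Leclerc's interest in Crosswind Textiles S.p.A, giving 17% + 45% = 62%.
By sibling attribution (R3), Noor Leclerc is treated as also owning Callum Leclerc's interest in Ridgefield Partners LP, giving 15% + 9% = 24%.
Chain via Crosswind Textiles S.p.A. (R2): 62% × 11% = 6.82% of Beacon Shipping BV.
Chain via Ridgefield Partners LP (R2): 24% × 79% = 18.96% of Beacon Shipping BV.
Aggregating (R1): 6.82% + 18.96% = 25.78%.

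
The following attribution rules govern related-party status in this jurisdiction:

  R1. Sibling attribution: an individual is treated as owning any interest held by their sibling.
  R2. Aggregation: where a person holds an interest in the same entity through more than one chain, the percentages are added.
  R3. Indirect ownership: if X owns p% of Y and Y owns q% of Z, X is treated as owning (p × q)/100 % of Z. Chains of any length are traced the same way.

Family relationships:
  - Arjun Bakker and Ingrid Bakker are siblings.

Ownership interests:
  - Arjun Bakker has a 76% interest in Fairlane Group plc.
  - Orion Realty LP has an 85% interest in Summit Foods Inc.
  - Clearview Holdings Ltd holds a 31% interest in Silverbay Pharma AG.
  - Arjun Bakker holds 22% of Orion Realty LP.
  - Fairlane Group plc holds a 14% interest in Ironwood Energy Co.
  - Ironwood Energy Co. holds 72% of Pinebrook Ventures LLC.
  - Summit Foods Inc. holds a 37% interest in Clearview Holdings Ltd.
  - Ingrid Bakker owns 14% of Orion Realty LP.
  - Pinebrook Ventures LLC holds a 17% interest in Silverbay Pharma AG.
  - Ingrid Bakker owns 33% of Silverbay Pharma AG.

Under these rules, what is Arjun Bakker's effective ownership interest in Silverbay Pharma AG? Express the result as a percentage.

By sibling attribution (R1), Arjun Bakker is treated as also owning Ingrid Bakker's interest in Orion Realty LP, giving 22% + 14% = 36%.
By sibling attribution (R1), Arjun Bakker is treated as owning Ingrid Bakker's 33% interest in Silverbay Pharma AG.
Chain via Fairlane Group plc → Ironwood Energy Co. → Pinebrook Ventures LLC (R3): 76% × 14% × 72% × 17% = 1.302336% of Silverbay Pharma AG.
Chain via Orion Realty LP → Summit Foods Inc. → Clearview Holdings Ltd (R3): 36% × 85% × 37% × 31% = 3.50982% of Silverbay Pharma AG.
Direct interest in Silverbay Pharma AG: 33%.
Aggregating (R2): 1.302336% + 3.50982% + 33% = 37.812156%.

37.812156%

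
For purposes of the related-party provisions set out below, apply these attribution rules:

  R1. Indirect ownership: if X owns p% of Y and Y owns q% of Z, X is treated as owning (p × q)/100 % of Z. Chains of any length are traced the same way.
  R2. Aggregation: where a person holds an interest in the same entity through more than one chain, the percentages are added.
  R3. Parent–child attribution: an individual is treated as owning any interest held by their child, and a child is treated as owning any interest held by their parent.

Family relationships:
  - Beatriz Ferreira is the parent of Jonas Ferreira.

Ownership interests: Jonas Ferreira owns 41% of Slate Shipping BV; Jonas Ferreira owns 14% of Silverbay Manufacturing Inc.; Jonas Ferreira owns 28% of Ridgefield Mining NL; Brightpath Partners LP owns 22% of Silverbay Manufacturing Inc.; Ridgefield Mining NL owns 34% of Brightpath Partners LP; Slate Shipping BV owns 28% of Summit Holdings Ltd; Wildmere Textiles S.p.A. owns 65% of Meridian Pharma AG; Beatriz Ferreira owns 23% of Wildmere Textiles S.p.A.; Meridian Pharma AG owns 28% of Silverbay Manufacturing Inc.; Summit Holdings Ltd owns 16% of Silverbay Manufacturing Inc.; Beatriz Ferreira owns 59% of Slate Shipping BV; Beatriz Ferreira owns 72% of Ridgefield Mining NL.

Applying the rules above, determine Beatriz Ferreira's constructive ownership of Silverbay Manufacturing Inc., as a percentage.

By parent–child attribution (R3), Beatriz Ferreira is treated as also owning Jonas Ferreira's interest in Ridgefield Mining NL, giving 72% + 28% = 100%.
By parent–child attribution (R3), Beatriz Ferreira is treated as also owning Jonas Ferreira's interest in Slate Shipping BV, giving 59% + 41% = 100%.
By parent–child attribution (R3), Beatriz Ferreira is treated as owning Jonas Ferreira's 14% interest in Silverbay Manufacturing Inc.
Chain via Ridgefield Mining NL → Brightpath Partners LP (R1): 100% × 34% × 22% = 7.48% of Silverbay Manufacturing Inc.
Chain via Slate Shipping BV → Summit Holdings Ltd (R1): 100% × 28% × 16% = 4.48% of Silverbay Manufacturing Inc.
Chain via Wildmere Textiles S.p.A. → Meridian Pharma AG (R1): 23% × 65% × 28% = 4.186% of Silverbay Manufacturing Inc.
Direct interest in Silverbay Manufacturing Inc: 14%.
Aggregating (R2): 7.48% + 4.48% + 4.186% + 14% = 30.146%.

30.146%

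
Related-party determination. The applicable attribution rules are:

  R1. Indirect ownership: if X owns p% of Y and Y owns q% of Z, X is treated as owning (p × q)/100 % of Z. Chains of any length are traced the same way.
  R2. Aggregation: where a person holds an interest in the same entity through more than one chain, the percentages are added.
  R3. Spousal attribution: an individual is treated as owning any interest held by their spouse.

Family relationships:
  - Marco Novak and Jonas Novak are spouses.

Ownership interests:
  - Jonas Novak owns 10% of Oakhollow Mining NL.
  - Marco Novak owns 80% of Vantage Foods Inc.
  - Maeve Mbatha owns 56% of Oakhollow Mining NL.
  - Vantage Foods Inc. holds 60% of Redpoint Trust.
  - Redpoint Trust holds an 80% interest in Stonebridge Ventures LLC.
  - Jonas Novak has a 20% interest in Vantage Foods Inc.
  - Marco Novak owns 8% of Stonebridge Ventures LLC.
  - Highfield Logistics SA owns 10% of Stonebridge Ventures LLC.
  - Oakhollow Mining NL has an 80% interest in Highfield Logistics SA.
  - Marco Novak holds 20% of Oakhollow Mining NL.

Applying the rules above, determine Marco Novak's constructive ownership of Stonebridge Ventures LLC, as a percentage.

By spousal attribution (R3), Marco Novak is treated as also owning Jonas Novak's interest in Vantage Foods Inc, giving 80% + 20% = 100%.
By spousal attribution (R3), Marco Novak is treated as also owning Jonas Novak's interest in Oakhollow Mining NL, giving 20% + 10% = 30%.
Chain via Vantage Foods Inc. → Redpoint Trust (R1): 100% × 60% × 80% = 48% of Stonebridge Ventures LLC.
Chain via Oakhollow Mining NL → Highfield Logistics SA (R1): 30% × 80% × 10% = 2.4% of Stonebridge Ventures LLC.
Direct interest in Stonebridge Ventures LLC: 8%.
Aggregating (R2): 48% + 2.4% + 8% = 58.4%.

58.4%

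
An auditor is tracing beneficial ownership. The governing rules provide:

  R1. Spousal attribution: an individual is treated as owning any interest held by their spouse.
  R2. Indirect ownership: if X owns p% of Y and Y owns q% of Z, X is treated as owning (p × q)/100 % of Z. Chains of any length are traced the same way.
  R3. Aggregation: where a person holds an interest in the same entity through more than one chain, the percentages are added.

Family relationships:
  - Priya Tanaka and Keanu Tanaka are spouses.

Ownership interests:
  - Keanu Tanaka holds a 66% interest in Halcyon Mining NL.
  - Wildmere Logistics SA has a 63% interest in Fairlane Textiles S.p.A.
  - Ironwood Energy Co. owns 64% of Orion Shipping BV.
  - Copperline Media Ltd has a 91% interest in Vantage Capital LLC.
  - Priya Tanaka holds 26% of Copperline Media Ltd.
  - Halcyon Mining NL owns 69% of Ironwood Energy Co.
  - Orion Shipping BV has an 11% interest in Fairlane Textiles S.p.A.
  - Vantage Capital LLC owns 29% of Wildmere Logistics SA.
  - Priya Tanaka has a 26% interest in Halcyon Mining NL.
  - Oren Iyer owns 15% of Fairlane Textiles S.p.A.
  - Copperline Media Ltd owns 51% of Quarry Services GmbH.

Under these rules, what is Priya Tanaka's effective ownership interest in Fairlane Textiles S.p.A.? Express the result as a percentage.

By spousal attribution (R1), Priya Tanaka is treated as also owning Keanu Tanaka's interest in Halcyon Mining NL, giving 26% + 66% = 92%.
Chain via Copperline Media Ltd → Vantage Capital LLC → Wildmere Logistics SA (R2): 26% × 91% × 29% × 63% = 4.322682% of Fairlane Textiles S.p.A.
Chain via Halcyon Mining NL → Ironwood Energy Co. → Orion Shipping BV (R2): 92% × 69% × 64% × 11% = 4.468992% of Fairlane Textiles S.p.A.
Aggregating (R3): 4.322682% + 4.468992% = 8.791674%.

8.791674%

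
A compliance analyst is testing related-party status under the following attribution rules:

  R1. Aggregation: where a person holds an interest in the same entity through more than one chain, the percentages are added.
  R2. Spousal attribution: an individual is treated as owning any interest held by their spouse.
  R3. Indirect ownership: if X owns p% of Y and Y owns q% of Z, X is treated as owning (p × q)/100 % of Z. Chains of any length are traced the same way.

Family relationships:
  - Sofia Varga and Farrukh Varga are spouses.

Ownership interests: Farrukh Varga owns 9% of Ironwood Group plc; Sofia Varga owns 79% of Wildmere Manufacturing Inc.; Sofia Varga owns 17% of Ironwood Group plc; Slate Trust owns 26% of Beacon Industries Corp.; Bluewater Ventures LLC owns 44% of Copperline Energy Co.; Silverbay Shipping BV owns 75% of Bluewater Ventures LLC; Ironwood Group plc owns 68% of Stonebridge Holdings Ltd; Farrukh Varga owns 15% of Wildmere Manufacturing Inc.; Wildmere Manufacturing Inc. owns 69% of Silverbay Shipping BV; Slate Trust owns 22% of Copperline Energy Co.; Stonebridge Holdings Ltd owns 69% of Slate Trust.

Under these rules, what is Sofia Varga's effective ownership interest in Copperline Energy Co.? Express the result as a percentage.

By spousal attribution (R2), Sofia Varga is treated as also owning Farrukh Varga's interest in Ironwood Group plc, giving 17% + 9% = 26%.
By spousal attribution (R2), Sofia Varga is treated as also owning Farrukh Varga's interest in Wildmere Manufacturing Inc, giving 79% + 15% = 94%.
Chain via Ironwood Group plc → Stonebridge Holdings Ltd → Slate Trust (R3): 26% × 68% × 69% × 22% = 2.683824% of Copperline Energy Co.
Chain via Wildmere Manufacturing Inc. → Silverbay Shipping BV → Bluewater Ventures LLC (R3): 94% × 69% × 75% × 44% = 21.4038% of Copperline Energy Co.
Aggregating (R1): 2.683824% + 21.4038% = 24.087624%.

24.087624%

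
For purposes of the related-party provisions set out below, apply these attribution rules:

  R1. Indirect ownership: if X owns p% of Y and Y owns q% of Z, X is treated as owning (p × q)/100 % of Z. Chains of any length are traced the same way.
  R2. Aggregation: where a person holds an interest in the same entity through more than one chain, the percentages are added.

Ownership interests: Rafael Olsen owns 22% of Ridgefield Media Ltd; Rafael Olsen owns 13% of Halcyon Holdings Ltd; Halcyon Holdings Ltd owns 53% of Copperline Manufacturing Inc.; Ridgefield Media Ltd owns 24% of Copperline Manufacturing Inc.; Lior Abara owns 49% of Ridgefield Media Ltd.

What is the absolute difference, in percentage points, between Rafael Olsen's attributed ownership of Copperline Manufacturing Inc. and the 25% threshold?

12.83

Chain via Halcyon Holdings Ltd (R1): 13% × 53% = 6.89% of Copperline Manufacturing Inc.
Chain via Ridgefield Media Ltd (R1): 22% × 24% = 5.28% of Copperline Manufacturing Inc.
Aggregating (R2): 6.89% + 5.28% = 12.17%.
12.17% falls short of the 25% threshold by 12.83 percentage points.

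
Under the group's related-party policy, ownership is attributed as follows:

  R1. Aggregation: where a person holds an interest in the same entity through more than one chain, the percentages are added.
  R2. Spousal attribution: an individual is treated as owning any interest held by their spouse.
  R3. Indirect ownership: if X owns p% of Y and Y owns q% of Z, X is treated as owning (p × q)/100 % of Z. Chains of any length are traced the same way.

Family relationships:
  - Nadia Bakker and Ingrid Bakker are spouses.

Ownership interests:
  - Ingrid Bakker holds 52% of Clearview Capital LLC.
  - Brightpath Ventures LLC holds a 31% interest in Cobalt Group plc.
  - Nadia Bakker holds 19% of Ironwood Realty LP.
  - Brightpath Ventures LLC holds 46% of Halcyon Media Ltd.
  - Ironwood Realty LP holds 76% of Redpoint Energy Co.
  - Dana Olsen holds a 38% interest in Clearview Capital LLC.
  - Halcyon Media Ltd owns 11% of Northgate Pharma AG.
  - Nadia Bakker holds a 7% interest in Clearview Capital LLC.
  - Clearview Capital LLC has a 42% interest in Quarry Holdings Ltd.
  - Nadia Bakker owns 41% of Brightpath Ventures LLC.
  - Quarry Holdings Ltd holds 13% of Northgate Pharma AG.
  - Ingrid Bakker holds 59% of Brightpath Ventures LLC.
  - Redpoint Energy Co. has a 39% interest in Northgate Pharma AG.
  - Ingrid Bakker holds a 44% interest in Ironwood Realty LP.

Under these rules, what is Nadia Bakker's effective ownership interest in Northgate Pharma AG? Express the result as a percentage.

26.9546%

By spousal attribution (R2), Nadia Bakker is treated as also owning Ingrid Bakker's interest in Ironwood Realty LP, giving 19% + 44% = 63%.
By spousal attribution (R2), Nadia Bakker is treated as also owning Ingrid Bakker's interest in Brightpath Ventures LLC, giving 41% + 59% = 100%.
By spousal attribution (R2), Nadia Bakker is treated as also owning Ingrid Bakker's interest in Clearview Capital LLC, giving 7% + 52% = 59%.
Chain via Ironwood Realty LP → Redpoint Energy Co. (R3): 63% × 76% × 39% = 18.6732% of Northgate Pharma AG.
Chain via Brightpath Ventures LLC → Halcyon Media Ltd (R3): 100% × 46% × 11% = 5.06% of Northgate Pharma AG.
Chain via Clearview Capital LLC → Quarry Holdings Ltd (R3): 59% × 42% × 13% = 3.2214% of Northgate Pharma AG.
Aggregating (R1): 18.6732% + 5.06% + 3.2214% = 26.9546%.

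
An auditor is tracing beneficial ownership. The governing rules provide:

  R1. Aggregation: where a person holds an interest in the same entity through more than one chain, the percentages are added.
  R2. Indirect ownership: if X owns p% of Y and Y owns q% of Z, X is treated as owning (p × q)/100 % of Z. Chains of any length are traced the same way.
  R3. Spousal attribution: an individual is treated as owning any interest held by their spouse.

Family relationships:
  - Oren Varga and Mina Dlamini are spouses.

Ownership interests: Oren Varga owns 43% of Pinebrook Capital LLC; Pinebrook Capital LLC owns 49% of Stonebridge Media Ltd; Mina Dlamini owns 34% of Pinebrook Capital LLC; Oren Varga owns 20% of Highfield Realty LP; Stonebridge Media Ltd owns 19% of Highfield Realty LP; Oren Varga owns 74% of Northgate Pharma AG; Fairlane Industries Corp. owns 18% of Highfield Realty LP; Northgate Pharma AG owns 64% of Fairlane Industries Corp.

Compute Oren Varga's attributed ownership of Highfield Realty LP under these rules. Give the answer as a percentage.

By spousal attribution (R3), Oren Varga is treated as also owning Mina Dlamini's interest in Pinebrook Capital LLC, giving 43% + 34% = 77%.
Chain via Northgate Pharma AG → Fairlane Industries Corp. (R2): 74% × 64% × 18% = 8.5248% of Highfield Realty LP.
Chain via Pinebrook Capital LLC → Stonebridge Media Ltd (R2): 77% × 49% × 19% = 7.1687% of Highfield Realty LP.
Direct interest in Highfield Realty LP: 20%.
Aggregating (R1): 8.5248% + 7.1687% + 20% = 35.6935%.

35.6935%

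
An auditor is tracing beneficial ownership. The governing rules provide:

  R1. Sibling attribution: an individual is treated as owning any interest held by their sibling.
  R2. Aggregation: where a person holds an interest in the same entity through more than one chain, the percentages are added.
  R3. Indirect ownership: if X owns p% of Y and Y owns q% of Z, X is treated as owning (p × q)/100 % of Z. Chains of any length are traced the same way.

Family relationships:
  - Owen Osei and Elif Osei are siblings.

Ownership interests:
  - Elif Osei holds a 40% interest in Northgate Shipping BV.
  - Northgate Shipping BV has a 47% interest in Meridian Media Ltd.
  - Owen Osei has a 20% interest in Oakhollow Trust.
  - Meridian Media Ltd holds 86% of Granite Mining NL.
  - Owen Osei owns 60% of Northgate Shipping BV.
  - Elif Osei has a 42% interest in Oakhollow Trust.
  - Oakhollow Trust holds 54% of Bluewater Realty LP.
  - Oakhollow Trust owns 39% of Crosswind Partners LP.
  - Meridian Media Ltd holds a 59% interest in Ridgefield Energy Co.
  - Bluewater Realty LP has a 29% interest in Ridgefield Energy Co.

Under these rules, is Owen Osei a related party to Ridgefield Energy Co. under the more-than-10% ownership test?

Yes

By sibling attribution (R1), Owen Osei is treated as also owning Elif Osei's interest in Oakhollow Trust, giving 20% + 42% = 62%.
By sibling attribution (R1), Owen Osei is treated as also owning Elif Osei's interest in Northgate Shipping BV, giving 60% + 40% = 100%.
Chain via Oakhollow Trust → Bluewater Realty LP (R3): 62% × 54% × 29% = 9.7092% of Ridgefield Energy Co.
Chain via Northgate Shipping BV → Meridian Media Ltd (R3): 100% × 47% × 59% = 27.73% of Ridgefield Energy Co.
Aggregating (R2): 9.7092% + 27.73% = 37.4392%.
37.4392% exceeds the 10% threshold, so Owen is a related party to Ridgefield Energy Co.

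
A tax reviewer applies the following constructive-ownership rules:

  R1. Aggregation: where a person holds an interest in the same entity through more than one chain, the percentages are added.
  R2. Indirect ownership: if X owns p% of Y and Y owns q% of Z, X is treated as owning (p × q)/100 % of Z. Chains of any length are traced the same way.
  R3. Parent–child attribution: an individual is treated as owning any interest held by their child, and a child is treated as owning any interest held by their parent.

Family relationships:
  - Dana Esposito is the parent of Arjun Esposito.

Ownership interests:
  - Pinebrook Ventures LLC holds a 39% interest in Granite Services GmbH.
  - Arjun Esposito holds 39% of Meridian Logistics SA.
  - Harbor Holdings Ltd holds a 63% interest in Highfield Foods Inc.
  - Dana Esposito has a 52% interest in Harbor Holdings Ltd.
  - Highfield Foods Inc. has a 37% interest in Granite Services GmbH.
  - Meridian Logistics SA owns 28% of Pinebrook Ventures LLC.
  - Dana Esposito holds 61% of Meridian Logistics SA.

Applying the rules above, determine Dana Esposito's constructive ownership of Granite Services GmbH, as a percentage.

By parent–child attribution (R3), Dana Esposito is treated as also owning Arjun Esposito's interest in Meridian Logistics SA, giving 61% + 39% = 100%.
Chain via Meridian Logistics SA → Pinebrook Ventures LLC (R2): 100% × 28% × 39% = 10.92% of Granite Services GmbH.
Chain via Harbor Holdings Ltd → Highfield Foods Inc. (R2): 52% × 63% × 37% = 12.1212% of Granite Services GmbH.
Aggregating (R1): 10.92% + 12.1212% = 23.0412%.

23.0412%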